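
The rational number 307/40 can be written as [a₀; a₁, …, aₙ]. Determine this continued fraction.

Repeatedly divide and take the remainder:
⌊307/40⌋ = 7, remainder 27
⌊40/27⌋ = 1, remainder 13
⌊27/13⌋ = 2, remainder 1
⌊13/1⌋ = 13, remainder 0

[7; 1, 2, 13]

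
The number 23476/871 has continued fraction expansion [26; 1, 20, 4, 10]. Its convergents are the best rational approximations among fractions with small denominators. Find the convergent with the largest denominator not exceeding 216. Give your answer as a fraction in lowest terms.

2291/85

a_0 = 26: 26/1  (≤ bound)
a_1 = 1: 27/1  (≤ bound)
a_2 = 20: 566/21  (≤ bound)
a_3 = 4: 2291/85  (≤ bound)
a_4 = 10: 23476/871  (> 216, stop)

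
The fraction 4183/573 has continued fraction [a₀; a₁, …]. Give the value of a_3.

4183 ÷ 573 → quotient 7, remainder 172
573 ÷ 172 → quotient 3, remainder 57
172 ÷ 57 → quotient 3, remainder 1
57 ÷ 1 → quotient 57, remainder 0

57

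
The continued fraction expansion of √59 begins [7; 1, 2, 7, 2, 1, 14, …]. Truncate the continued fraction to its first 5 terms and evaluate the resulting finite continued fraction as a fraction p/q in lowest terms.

Collapse the nested fraction from the inside out:
Start with 2.
7 + 1/(2/1) = 7 + 1/2 = 15/2
2 + 1/(15/2) = 2 + 2/15 = 32/15
1 + 1/(32/15) = 1 + 15/32 = 47/32
7 + 1/(47/32) = 7 + 32/47 = 361/47

361/47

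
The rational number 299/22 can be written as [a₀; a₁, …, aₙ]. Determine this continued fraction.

[13; 1, 1, 2, 4]

Repeatedly divide and take the remainder:
⌊299/22⌋ = 13, remainder 13
⌊22/13⌋ = 1, remainder 9
⌊13/9⌋ = 1, remainder 4
⌊9/4⌋ = 2, remainder 1
⌊4/1⌋ = 4, remainder 0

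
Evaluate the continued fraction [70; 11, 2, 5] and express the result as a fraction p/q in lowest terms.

a_0 = 70: 70/1
a_1 = 11: 771/11
a_2 = 2: 1612/23
a_3 = 5: 8831/126

8831/126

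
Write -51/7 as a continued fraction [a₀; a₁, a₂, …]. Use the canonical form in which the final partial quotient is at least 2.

[-8; 1, 2, 2]

-51 = -8·7 + 5, so a_0 = -8
7 = 1·5 + 2, so a_1 = 1
5 = 2·2 + 1, so a_2 = 2
2 = 2·1 + 0, so a_3 = 2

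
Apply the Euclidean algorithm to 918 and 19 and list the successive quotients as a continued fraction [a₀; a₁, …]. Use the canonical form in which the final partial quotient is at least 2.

[48; 3, 6]

918 ÷ 19 → quotient 48, remainder 6
19 ÷ 6 → quotient 3, remainder 1
6 ÷ 1 → quotient 6, remainder 0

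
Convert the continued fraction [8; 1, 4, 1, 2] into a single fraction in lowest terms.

a_0 = 8: 8/1
a_1 = 1: 9/1
a_2 = 4: 44/5
a_3 = 1: 53/6
a_4 = 2: 150/17

150/17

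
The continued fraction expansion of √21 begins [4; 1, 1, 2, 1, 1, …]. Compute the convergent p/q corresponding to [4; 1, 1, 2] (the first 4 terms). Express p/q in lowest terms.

Work from the innermost term outward:
Start with 2.
1 + 1/(2/1) = 1 + 1/2 = 3/2
1 + 1/(3/2) = 1 + 2/3 = 5/3
4 + 1/(5/3) = 4 + 3/5 = 23/5

23/5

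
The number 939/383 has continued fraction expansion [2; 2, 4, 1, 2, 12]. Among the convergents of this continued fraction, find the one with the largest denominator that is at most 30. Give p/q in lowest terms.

List convergents until the denominator exceeds the bound:
a_0 = 2: 2/1  (≤ bound)
a_1 = 2: 5/2  (≤ bound)
a_2 = 4: 22/9  (≤ bound)
a_3 = 1: 27/11  (≤ bound)
a_4 = 2: 76/31  (> 30, stop)

27/11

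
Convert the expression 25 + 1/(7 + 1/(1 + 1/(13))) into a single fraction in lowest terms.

Start with 13.
1 + 1/(13/1) = 1 + 1/13 = 14/13
7 + 1/(14/13) = 7 + 13/14 = 111/14
25 + 1/(111/14) = 25 + 14/111 = 2789/111

2789/111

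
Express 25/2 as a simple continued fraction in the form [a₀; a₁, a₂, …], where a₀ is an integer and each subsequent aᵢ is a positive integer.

[12; 2]

⌊25/2⌋ = 12, remainder 1
⌊2/1⌋ = 2, remainder 0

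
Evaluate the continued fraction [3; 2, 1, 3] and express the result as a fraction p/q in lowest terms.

a_0 = 3: 3/1
a_1 = 2: 7/2
a_2 = 1: 10/3
a_3 = 3: 37/11

37/11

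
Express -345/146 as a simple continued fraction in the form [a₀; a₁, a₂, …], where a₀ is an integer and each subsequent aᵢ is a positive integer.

Run the Euclidean algorithm, recording each quotient:
⌊-345/146⌋ = -3, remainder 93
⌊146/93⌋ = 1, remainder 53
⌊93/53⌋ = 1, remainder 40
⌊53/40⌋ = 1, remainder 13
⌊40/13⌋ = 3, remainder 1
⌊13/1⌋ = 13, remainder 0

[-3; 1, 1, 1, 3, 13]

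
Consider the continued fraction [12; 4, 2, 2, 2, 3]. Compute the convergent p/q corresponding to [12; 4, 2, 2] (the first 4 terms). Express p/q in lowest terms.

Start with 2.
2 + 1/(2/1) = 2 + 1/2 = 5/2
4 + 1/(5/2) = 4 + 2/5 = 22/5
12 + 1/(22/5) = 12 + 5/22 = 269/22

269/22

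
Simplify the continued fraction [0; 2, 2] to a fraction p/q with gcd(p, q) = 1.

2/5

a_0 = 0: 0/1
a_1 = 2: 1/2
a_2 = 2: 2/5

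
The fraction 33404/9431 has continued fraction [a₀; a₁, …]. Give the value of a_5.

Repeatedly divide and take the remainder:
33404 ÷ 9431 → quotient 3, remainder 5111
9431 ÷ 5111 → quotient 1, remainder 4320
5111 ÷ 4320 → quotient 1, remainder 791
4320 ÷ 791 → quotient 5, remainder 365
791 ÷ 365 → quotient 2, remainder 61
365 ÷ 61 → quotient 5, remainder 60

5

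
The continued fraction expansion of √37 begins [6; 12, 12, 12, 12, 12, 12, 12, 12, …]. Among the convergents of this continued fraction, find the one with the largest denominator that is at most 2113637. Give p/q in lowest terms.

1555849/255780

List convergents until the denominator exceeds the bound:
a_0 = 6: 6/1  (≤ bound)
a_1 = 12: 73/12  (≤ bound)
a_2 = 12: 882/145  (≤ bound)
a_3 = 12: 10657/1752  (≤ bound)
a_4 = 12: 128766/21169  (≤ bound)
a_5 = 12: 1555849/255780  (≤ bound)
a_6 = 12: 18798954/3090529  (> 2113637, stop)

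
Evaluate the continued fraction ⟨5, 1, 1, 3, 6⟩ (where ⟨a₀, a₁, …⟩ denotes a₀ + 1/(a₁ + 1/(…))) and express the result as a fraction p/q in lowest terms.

Start with 6.
3 + 1/(6/1) = 3 + 1/6 = 19/6
1 + 1/(19/6) = 1 + 6/19 = 25/19
1 + 1/(25/19) = 1 + 19/25 = 44/25
5 + 1/(44/25) = 5 + 25/44 = 245/44

245/44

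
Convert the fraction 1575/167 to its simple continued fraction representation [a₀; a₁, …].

⌊1575/167⌋ = 9, remainder 72
⌊167/72⌋ = 2, remainder 23
⌊72/23⌋ = 3, remainder 3
⌊23/3⌋ = 7, remainder 2
⌊3/2⌋ = 1, remainder 1
⌊2/1⌋ = 2, remainder 0

[9; 2, 3, 7, 1, 2]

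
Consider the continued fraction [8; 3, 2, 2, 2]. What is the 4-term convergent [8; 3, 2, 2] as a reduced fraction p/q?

141/17

Starting at the tail and folding back:
Start with 2.
2 + 1/(2/1) = 2 + 1/2 = 5/2
3 + 1/(5/2) = 3 + 2/5 = 17/5
8 + 1/(17/5) = 8 + 5/17 = 141/17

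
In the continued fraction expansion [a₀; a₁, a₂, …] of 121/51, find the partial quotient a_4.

6

121 = 2·51 + 19, so a_0 = 2
51 = 2·19 + 13, so a_1 = 2
19 = 1·13 + 6, so a_2 = 1
13 = 2·6 + 1, so a_3 = 2
6 = 6·1 + 0, so a_4 = 6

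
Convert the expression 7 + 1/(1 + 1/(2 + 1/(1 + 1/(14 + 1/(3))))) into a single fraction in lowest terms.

Start with 3.
14 + 1/(3/1) = 14 + 1/3 = 43/3
1 + 1/(43/3) = 1 + 3/43 = 46/43
2 + 1/(46/43) = 2 + 43/46 = 135/46
1 + 1/(135/46) = 1 + 46/135 = 181/135
7 + 1/(181/135) = 7 + 135/181 = 1402/181

1402/181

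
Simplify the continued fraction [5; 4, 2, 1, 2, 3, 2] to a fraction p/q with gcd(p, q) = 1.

a_0 = 5: 5/1
a_1 = 4: 21/4
a_2 = 2: 47/9
a_3 = 1: 68/13
a_4 = 2: 183/35
a_5 = 3: 617/118
a_6 = 2: 1417/271

1417/271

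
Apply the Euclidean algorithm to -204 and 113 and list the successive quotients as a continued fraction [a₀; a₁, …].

-204 = -2·113 + 22, so a_0 = -2
113 = 5·22 + 3, so a_1 = 5
22 = 7·3 + 1, so a_2 = 7
3 = 3·1 + 0, so a_3 = 3

[-2; 5, 7, 3]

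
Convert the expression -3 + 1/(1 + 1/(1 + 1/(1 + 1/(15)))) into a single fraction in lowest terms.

Compute successive convergents:
a_0 = -3: -3/1
a_1 = 1: -2/1
a_2 = 1: -5/2
a_3 = 1: -7/3
a_4 = 15: -110/47

-110/47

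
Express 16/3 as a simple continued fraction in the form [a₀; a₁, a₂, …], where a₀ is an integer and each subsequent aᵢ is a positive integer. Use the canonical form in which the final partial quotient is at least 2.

16 = 5·3 + 1, so a_0 = 5
3 = 3·1 + 0, so a_1 = 3

[5; 3]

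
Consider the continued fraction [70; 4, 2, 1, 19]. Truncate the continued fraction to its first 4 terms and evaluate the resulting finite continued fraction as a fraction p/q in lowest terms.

913/13

Work from the innermost term outward:
Start with 1.
2 + 1/(1/1) = 2 + 1/1 = 3/1
4 + 1/(3/1) = 4 + 1/3 = 13/3
70 + 1/(13/3) = 70 + 3/13 = 913/13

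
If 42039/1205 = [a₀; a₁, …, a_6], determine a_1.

1

⌊42039/1205⌋ = 34, remainder 1069
⌊1205/1069⌋ = 1, remainder 136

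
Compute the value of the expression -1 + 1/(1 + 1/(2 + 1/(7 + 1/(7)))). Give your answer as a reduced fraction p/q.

-50/157

Start with 7.
7 + 1/(7/1) = 7 + 1/7 = 50/7
2 + 1/(50/7) = 2 + 7/50 = 107/50
1 + 1/(107/50) = 1 + 50/107 = 157/107
-1 + 1/(157/107) = -1 + 107/157 = -50/157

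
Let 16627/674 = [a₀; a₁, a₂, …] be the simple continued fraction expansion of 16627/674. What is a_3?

44

16627 = 24·674 + 451, so a_0 = 24
674 = 1·451 + 223, so a_1 = 1
451 = 2·223 + 5, so a_2 = 2
223 = 44·5 + 3, so a_3 = 44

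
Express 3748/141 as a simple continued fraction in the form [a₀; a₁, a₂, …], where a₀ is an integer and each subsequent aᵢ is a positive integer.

⌊3748/141⌋ = 26, remainder 82
⌊141/82⌋ = 1, remainder 59
⌊82/59⌋ = 1, remainder 23
⌊59/23⌋ = 2, remainder 13
⌊23/13⌋ = 1, remainder 10
⌊13/10⌋ = 1, remainder 3
⌊10/3⌋ = 3, remainder 1
⌊3/1⌋ = 3, remainder 0

[26; 1, 1, 2, 1, 1, 3, 3]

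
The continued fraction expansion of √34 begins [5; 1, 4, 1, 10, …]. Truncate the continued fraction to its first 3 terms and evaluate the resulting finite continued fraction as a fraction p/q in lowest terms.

29/5

Start with 4.
1 + 1/(4/1) = 1 + 1/4 = 5/4
5 + 1/(5/4) = 5 + 4/5 = 29/5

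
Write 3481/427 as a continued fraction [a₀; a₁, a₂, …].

[8; 6, 1, 1, 3, 9]

3481 = 8·427 + 65, so a_0 = 8
427 = 6·65 + 37, so a_1 = 6
65 = 1·37 + 28, so a_2 = 1
37 = 1·28 + 9, so a_3 = 1
28 = 3·9 + 1, so a_4 = 3
9 = 9·1 + 0, so a_5 = 9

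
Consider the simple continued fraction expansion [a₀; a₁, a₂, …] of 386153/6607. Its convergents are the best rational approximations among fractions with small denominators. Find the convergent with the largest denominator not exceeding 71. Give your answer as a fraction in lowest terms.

a_0 = 58: 58/1  (≤ bound)
a_1 = 2: 117/2  (≤ bound)
a_2 = 4: 526/9  (≤ bound)
a_3 = 7: 3799/65  (≤ bound)
a_4 = 1: 4325/74  (> 71, stop)

3799/65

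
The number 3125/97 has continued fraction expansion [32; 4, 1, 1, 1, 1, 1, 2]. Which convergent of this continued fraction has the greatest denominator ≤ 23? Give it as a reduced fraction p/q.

List convergents until the denominator exceeds the bound:
a_0 = 32: 32/1  (≤ bound)
a_1 = 4: 129/4  (≤ bound)
a_2 = 1: 161/5  (≤ bound)
a_3 = 1: 290/9  (≤ bound)
a_4 = 1: 451/14  (≤ bound)
a_5 = 1: 741/23  (≤ bound)
a_6 = 1: 1192/37  (> 23, stop)

741/23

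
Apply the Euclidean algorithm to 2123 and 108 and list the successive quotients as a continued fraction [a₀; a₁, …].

[19; 1, 1, 1, 11, 3]

2123 ÷ 108 → quotient 19, remainder 71
108 ÷ 71 → quotient 1, remainder 37
71 ÷ 37 → quotient 1, remainder 34
37 ÷ 34 → quotient 1, remainder 3
34 ÷ 3 → quotient 11, remainder 1
3 ÷ 1 → quotient 3, remainder 0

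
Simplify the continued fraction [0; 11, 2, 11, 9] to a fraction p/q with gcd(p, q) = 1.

Starting at the tail and folding back:
Start with 9.
11 + 1/(9/1) = 11 + 1/9 = 100/9
2 + 1/(100/9) = 2 + 9/100 = 209/100
11 + 1/(209/100) = 11 + 100/209 = 2399/209
0 + 1/(2399/209) = 0 + 209/2399 = 209/2399

209/2399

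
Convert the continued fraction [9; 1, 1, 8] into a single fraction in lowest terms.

162/17

a_0 = 9: 9/1
a_1 = 1: 10/1
a_2 = 1: 19/2
a_3 = 8: 162/17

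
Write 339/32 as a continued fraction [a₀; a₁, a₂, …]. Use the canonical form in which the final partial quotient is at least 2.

[10; 1, 1, 2, 6]

Apply division with remainder until the remainder is 0:
339 = 10·32 + 19, so a_0 = 10
32 = 1·19 + 13, so a_1 = 1
19 = 1·13 + 6, so a_2 = 1
13 = 2·6 + 1, so a_3 = 2
6 = 6·1 + 0, so a_4 = 6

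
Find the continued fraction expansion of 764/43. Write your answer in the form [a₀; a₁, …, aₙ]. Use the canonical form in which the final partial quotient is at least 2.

Run the Euclidean algorithm, recording each quotient:
⌊764/43⌋ = 17, remainder 33
⌊43/33⌋ = 1, remainder 10
⌊33/10⌋ = 3, remainder 3
⌊10/3⌋ = 3, remainder 1
⌊3/1⌋ = 3, remainder 0

[17; 1, 3, 3, 3]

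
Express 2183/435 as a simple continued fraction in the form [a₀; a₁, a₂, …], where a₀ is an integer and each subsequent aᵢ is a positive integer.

[5; 54, 2, 1, 2]

Apply division with remainder until the remainder is 0:
2183 ÷ 435 → quotient 5, remainder 8
435 ÷ 8 → quotient 54, remainder 3
8 ÷ 3 → quotient 2, remainder 2
3 ÷ 2 → quotient 1, remainder 1
2 ÷ 1 → quotient 2, remainder 0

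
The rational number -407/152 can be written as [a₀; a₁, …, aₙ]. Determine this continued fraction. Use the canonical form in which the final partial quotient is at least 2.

[-3; 3, 9, 1, 4]

-407 = -3·152 + 49, so a_0 = -3
152 = 3·49 + 5, so a_1 = 3
49 = 9·5 + 4, so a_2 = 9
5 = 1·4 + 1, so a_3 = 1
4 = 4·1 + 0, so a_4 = 4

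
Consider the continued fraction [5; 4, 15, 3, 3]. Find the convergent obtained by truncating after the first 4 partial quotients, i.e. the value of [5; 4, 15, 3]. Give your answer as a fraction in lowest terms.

Build up convergents one term at a time:
a_0 = 5: 5/1
a_1 = 4: 21/4
a_2 = 15: 320/61
a_3 = 3: 981/187

981/187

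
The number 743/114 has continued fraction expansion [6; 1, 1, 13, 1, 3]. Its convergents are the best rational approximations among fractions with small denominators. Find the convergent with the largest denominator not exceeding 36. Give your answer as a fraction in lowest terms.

189/29

List convergents until the denominator exceeds the bound:
a_0 = 6: 6/1  (≤ bound)
a_1 = 1: 7/1  (≤ bound)
a_2 = 1: 13/2  (≤ bound)
a_3 = 13: 176/27  (≤ bound)
a_4 = 1: 189/29  (≤ bound)
a_5 = 3: 743/114  (> 36, stop)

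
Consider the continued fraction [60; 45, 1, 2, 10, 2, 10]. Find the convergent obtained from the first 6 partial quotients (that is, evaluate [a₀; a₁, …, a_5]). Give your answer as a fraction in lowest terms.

Compute successive convergents:
a_0 = 60: 60/1
a_1 = 45: 2701/45
a_2 = 1: 2761/46
a_3 = 2: 8223/137
a_4 = 10: 84991/1416
a_5 = 2: 178205/2969

178205/2969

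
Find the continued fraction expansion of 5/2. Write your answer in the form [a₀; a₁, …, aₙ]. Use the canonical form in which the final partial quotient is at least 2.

5 ÷ 2 → quotient 2, remainder 1
2 ÷ 1 → quotient 2, remainder 0

[2; 2]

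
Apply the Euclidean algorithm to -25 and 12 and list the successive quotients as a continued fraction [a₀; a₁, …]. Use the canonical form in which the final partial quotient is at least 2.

-25 = -3·12 + 11, so a_0 = -3
12 = 1·11 + 1, so a_1 = 1
11 = 11·1 + 0, so a_2 = 11

[-3; 1, 11]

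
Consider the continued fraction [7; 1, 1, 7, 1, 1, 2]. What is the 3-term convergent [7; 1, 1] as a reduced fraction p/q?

Start with 1.
1 + 1/(1/1) = 1 + 1/1 = 2/1
7 + 1/(2/1) = 7 + 1/2 = 15/2

15/2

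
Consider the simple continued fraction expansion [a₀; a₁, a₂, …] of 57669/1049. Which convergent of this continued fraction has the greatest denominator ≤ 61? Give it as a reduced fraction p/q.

2199/40

a_0 = 54: 54/1  (≤ bound)
a_1 = 1: 55/1  (≤ bound)
a_2 = 39: 2199/40  (≤ bound)
a_3 = 2: 4453/81  (> 61, stop)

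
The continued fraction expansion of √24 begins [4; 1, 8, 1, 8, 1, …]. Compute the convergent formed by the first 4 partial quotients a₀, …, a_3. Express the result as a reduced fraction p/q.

49/10

Collapse the nested fraction from the inside out:
Start with 1.
8 + 1/(1/1) = 8 + 1/1 = 9/1
1 + 1/(9/1) = 1 + 1/9 = 10/9
4 + 1/(10/9) = 4 + 9/10 = 49/10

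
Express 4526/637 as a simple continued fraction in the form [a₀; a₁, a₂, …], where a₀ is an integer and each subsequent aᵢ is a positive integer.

[7; 9, 1, 1, 33]

4526 ÷ 637 → quotient 7, remainder 67
637 ÷ 67 → quotient 9, remainder 34
67 ÷ 34 → quotient 1, remainder 33
34 ÷ 33 → quotient 1, remainder 1
33 ÷ 1 → quotient 33, remainder 0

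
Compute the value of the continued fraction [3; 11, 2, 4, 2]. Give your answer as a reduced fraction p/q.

a_0 = 3: 3/1
a_1 = 11: 34/11
a_2 = 2: 71/23
a_3 = 4: 318/103
a_4 = 2: 707/229

707/229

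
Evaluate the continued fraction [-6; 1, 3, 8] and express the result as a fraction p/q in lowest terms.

a_0 = -6: -6/1
a_1 = 1: -5/1
a_2 = 3: -21/4
a_3 = 8: -173/33

-173/33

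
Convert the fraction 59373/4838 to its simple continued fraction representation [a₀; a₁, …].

[12; 3, 1, 2, 15, 1, 12, 2]

59373 ÷ 4838 → quotient 12, remainder 1317
4838 ÷ 1317 → quotient 3, remainder 887
1317 ÷ 887 → quotient 1, remainder 430
887 ÷ 430 → quotient 2, remainder 27
430 ÷ 27 → quotient 15, remainder 25
27 ÷ 25 → quotient 1, remainder 2
25 ÷ 2 → quotient 12, remainder 1
2 ÷ 1 → quotient 2, remainder 0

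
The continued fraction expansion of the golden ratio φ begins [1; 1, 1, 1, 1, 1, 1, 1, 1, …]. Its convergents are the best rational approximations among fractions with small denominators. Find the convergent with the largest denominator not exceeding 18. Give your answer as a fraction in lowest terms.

a_0 = 1: 1/1  (≤ bound)
a_1 = 1: 2/1  (≤ bound)
a_2 = 1: 3/2  (≤ bound)
a_3 = 1: 5/3  (≤ bound)
a_4 = 1: 8/5  (≤ bound)
a_5 = 1: 13/8  (≤ bound)
a_6 = 1: 21/13  (≤ bound)
a_7 = 1: 34/21  (> 18, stop)

21/13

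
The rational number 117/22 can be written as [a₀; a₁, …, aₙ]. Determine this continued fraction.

[5; 3, 7]

Apply division with remainder until the remainder is 0:
117 ÷ 22 → quotient 5, remainder 7
22 ÷ 7 → quotient 3, remainder 1
7 ÷ 1 → quotient 7, remainder 0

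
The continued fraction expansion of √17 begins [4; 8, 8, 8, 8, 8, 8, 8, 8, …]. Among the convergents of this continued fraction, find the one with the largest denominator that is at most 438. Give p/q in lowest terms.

268/65

a_0 = 4: 4/1  (≤ bound)
a_1 = 8: 33/8  (≤ bound)
a_2 = 8: 268/65  (≤ bound)
a_3 = 8: 2177/528  (> 438, stop)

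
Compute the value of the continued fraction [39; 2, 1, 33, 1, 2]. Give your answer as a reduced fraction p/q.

12155/309

a_0 = 39: 39/1
a_1 = 2: 79/2
a_2 = 1: 118/3
a_3 = 33: 3973/101
a_4 = 1: 4091/104
a_5 = 2: 12155/309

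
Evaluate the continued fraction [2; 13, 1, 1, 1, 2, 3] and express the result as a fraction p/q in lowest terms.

Start with 3.
2 + 1/(3/1) = 2 + 1/3 = 7/3
1 + 1/(7/3) = 1 + 3/7 = 10/7
1 + 1/(10/7) = 1 + 7/10 = 17/10
1 + 1/(17/10) = 1 + 10/17 = 27/17
13 + 1/(27/17) = 13 + 17/27 = 368/27
2 + 1/(368/27) = 2 + 27/368 = 763/368

763/368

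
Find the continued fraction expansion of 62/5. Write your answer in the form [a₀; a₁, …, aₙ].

[12; 2, 2]

Apply division with remainder until the remainder is 0:
62 ÷ 5 → quotient 12, remainder 2
5 ÷ 2 → quotient 2, remainder 1
2 ÷ 1 → quotient 2, remainder 0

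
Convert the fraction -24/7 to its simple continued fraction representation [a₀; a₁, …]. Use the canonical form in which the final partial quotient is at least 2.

Repeatedly divide and take the remainder:
⌊-24/7⌋ = -4, remainder 4
⌊7/4⌋ = 1, remainder 3
⌊4/3⌋ = 1, remainder 1
⌊3/1⌋ = 3, remainder 0

[-4; 1, 1, 3]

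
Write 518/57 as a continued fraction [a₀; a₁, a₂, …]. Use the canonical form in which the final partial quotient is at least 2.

518 = 9·57 + 5, so a_0 = 9
57 = 11·5 + 2, so a_1 = 11
5 = 2·2 + 1, so a_2 = 2
2 = 2·1 + 0, so a_3 = 2

[9; 11, 2, 2]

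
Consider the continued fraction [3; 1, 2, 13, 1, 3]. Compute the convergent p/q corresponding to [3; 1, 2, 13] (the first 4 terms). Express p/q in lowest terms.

147/40

Use the convergent recurrence hₖ = aₖ·hₖ₋₁ + hₖ₋₂ (and likewise for the denominators kₖ):
a_0 = 3: 3/1
a_1 = 1: 4/1
a_2 = 2: 11/3
a_3 = 13: 147/40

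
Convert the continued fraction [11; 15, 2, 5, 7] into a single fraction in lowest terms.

Work from the innermost term outward:
Start with 7.
5 + 1/(7/1) = 5 + 1/7 = 36/7
2 + 1/(36/7) = 2 + 7/36 = 79/36
15 + 1/(79/36) = 15 + 36/79 = 1221/79
11 + 1/(1221/79) = 11 + 79/1221 = 13510/1221

13510/1221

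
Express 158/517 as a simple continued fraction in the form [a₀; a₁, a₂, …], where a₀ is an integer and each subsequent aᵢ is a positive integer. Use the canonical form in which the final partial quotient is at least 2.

[0; 3, 3, 1, 2, 14]

158 ÷ 517 → quotient 0, remainder 158
517 ÷ 158 → quotient 3, remainder 43
158 ÷ 43 → quotient 3, remainder 29
43 ÷ 29 → quotient 1, remainder 14
29 ÷ 14 → quotient 2, remainder 1
14 ÷ 1 → quotient 14, remainder 0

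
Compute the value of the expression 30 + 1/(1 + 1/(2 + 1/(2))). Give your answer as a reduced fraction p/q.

215/7

Collapse the nested fraction from the inside out:
Start with 2.
2 + 1/(2/1) = 2 + 1/2 = 5/2
1 + 1/(5/2) = 1 + 2/5 = 7/5
30 + 1/(7/5) = 30 + 5/7 = 215/7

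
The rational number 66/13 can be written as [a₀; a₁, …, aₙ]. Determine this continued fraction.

[5; 13]

Repeatedly divide and take the remainder:
66 ÷ 13 → quotient 5, remainder 1
13 ÷ 1 → quotient 13, remainder 0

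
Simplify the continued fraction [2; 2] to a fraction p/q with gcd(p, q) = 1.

5/2

Collapse the nested fraction from the inside out:
Start with 2.
2 + 1/(2/1) = 2 + 1/2 = 5/2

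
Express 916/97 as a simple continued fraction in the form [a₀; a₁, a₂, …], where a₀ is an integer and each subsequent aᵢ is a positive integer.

[9; 2, 3, 1, 10]

916 ÷ 97 → quotient 9, remainder 43
97 ÷ 43 → quotient 2, remainder 11
43 ÷ 11 → quotient 3, remainder 10
11 ÷ 10 → quotient 1, remainder 1
10 ÷ 1 → quotient 10, remainder 0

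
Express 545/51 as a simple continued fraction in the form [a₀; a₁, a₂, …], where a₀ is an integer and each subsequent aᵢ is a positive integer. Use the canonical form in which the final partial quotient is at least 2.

[10; 1, 2, 5, 3]

Repeatedly divide and take the remainder:
545 ÷ 51 → quotient 10, remainder 35
51 ÷ 35 → quotient 1, remainder 16
35 ÷ 16 → quotient 2, remainder 3
16 ÷ 3 → quotient 5, remainder 1
3 ÷ 1 → quotient 3, remainder 0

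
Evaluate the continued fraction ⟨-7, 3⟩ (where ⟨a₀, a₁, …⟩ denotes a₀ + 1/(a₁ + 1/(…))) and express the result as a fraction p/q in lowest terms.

-20/3

Work from the innermost term outward:
Start with 3.
-7 + 1/(3/1) = -7 + 1/3 = -20/3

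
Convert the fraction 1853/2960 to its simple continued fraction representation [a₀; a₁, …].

⌊1853/2960⌋ = 0, remainder 1853
⌊2960/1853⌋ = 1, remainder 1107
⌊1853/1107⌋ = 1, remainder 746
⌊1107/746⌋ = 1, remainder 361
⌊746/361⌋ = 2, remainder 24
⌊361/24⌋ = 15, remainder 1
⌊24/1⌋ = 24, remainder 0

[0; 1, 1, 1, 2, 15, 24]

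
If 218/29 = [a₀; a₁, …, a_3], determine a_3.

14

Repeatedly divide and take the remainder:
218 = 7·29 + 15, so a_0 = 7
29 = 1·15 + 14, so a_1 = 1
15 = 1·14 + 1, so a_2 = 1
14 = 14·1 + 0, so a_3 = 14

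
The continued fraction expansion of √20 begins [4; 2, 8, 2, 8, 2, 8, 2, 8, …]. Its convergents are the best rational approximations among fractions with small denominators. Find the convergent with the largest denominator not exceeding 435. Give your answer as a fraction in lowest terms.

a_0 = 4: 4/1  (≤ bound)
a_1 = 2: 9/2  (≤ bound)
a_2 = 8: 76/17  (≤ bound)
a_3 = 2: 161/36  (≤ bound)
a_4 = 8: 1364/305  (≤ bound)
a_5 = 2: 2889/646  (> 435, stop)

1364/305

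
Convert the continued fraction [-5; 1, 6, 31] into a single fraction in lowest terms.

Start with 31.
6 + 1/(31/1) = 6 + 1/31 = 187/31
1 + 1/(187/31) = 1 + 31/187 = 218/187
-5 + 1/(218/187) = -5 + 187/218 = -903/218

-903/218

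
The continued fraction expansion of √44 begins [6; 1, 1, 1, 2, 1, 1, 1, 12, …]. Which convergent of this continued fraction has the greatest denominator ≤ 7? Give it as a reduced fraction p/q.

20/3

List convergents until the denominator exceeds the bound:
a_0 = 6: 6/1  (≤ bound)
a_1 = 1: 7/1  (≤ bound)
a_2 = 1: 13/2  (≤ bound)
a_3 = 1: 20/3  (≤ bound)
a_4 = 2: 53/8  (> 7, stop)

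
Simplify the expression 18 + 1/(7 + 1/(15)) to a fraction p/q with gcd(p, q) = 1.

1923/106

a_0 = 18: 18/1
a_1 = 7: 127/7
a_2 = 15: 1923/106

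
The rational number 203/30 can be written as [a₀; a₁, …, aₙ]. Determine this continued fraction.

203 = 6·30 + 23, so a_0 = 6
30 = 1·23 + 7, so a_1 = 1
23 = 3·7 + 2, so a_2 = 3
7 = 3·2 + 1, so a_3 = 3
2 = 2·1 + 0, so a_4 = 2

[6; 1, 3, 3, 2]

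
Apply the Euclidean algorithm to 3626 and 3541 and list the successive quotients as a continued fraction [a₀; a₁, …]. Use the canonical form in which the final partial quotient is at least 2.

[1; 41, 1, 1, 1, 13, 2]

3626 = 1·3541 + 85, so a_0 = 1
3541 = 41·85 + 56, so a_1 = 41
85 = 1·56 + 29, so a_2 = 1
56 = 1·29 + 27, so a_3 = 1
29 = 1·27 + 2, so a_4 = 1
27 = 13·2 + 1, so a_5 = 13
2 = 2·1 + 0, so a_6 = 2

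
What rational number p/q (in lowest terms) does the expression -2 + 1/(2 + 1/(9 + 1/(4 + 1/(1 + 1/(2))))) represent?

a_0 = -2: -2/1
a_1 = 2: -3/2
a_2 = 9: -29/19
a_3 = 4: -119/78
a_4 = 1: -148/97
a_5 = 2: -415/272

-415/272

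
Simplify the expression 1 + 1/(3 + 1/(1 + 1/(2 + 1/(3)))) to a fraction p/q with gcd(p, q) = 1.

a_0 = 1: 1/1
a_1 = 3: 4/3
a_2 = 1: 5/4
a_3 = 2: 14/11
a_4 = 3: 47/37

47/37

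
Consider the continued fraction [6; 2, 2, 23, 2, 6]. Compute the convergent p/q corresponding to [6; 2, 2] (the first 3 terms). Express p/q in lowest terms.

32/5

Build up convergents one term at a time:
a_0 = 6: 6/1
a_1 = 2: 13/2
a_2 = 2: 32/5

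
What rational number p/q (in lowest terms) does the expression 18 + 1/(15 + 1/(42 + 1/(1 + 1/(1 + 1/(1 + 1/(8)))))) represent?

Work from the innermost term outward:
Start with 8.
1 + 1/(8/1) = 1 + 1/8 = 9/8
1 + 1/(9/8) = 1 + 8/9 = 17/9
1 + 1/(17/9) = 1 + 9/17 = 26/17
42 + 1/(26/17) = 42 + 17/26 = 1109/26
15 + 1/(1109/26) = 15 + 26/1109 = 16661/1109
18 + 1/(16661/1109) = 18 + 1109/16661 = 301007/16661

301007/16661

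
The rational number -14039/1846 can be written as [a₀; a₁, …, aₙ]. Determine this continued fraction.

[-8; 2, 1, 1, 7, 3, 1, 11]

Apply division with remainder until the remainder is 0:
-14039 = -8·1846 + 729, so a_0 = -8
1846 = 2·729 + 388, so a_1 = 2
729 = 1·388 + 341, so a_2 = 1
388 = 1·341 + 47, so a_3 = 1
341 = 7·47 + 12, so a_4 = 7
47 = 3·12 + 11, so a_5 = 3
12 = 1·11 + 1, so a_6 = 1
11 = 11·1 + 0, so a_7 = 11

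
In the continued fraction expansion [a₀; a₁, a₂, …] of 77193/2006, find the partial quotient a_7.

2

77193 ÷ 2006 → quotient 38, remainder 965
2006 ÷ 965 → quotient 2, remainder 76
965 ÷ 76 → quotient 12, remainder 53
76 ÷ 53 → quotient 1, remainder 23
53 ÷ 23 → quotient 2, remainder 7
23 ÷ 7 → quotient 3, remainder 2
7 ÷ 2 → quotient 3, remainder 1
2 ÷ 1 → quotient 2, remainder 0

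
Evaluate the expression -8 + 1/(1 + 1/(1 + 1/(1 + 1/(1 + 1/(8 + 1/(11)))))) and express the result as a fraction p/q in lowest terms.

Start with 11.
8 + 1/(11/1) = 8 + 1/11 = 89/11
1 + 1/(89/11) = 1 + 11/89 = 100/89
1 + 1/(100/89) = 1 + 89/100 = 189/100
1 + 1/(189/100) = 1 + 100/189 = 289/189
1 + 1/(289/189) = 1 + 189/289 = 478/289
-8 + 1/(478/289) = -8 + 289/478 = -3535/478

-3535/478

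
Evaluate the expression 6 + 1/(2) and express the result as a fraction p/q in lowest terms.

13/2

a_0 = 6: 6/1
a_1 = 2: 13/2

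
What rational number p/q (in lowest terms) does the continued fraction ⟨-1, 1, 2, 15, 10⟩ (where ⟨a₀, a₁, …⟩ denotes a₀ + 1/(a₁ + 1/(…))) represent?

-151/463

Work from the innermost term outward:
Start with 10.
15 + 1/(10/1) = 15 + 1/10 = 151/10
2 + 1/(151/10) = 2 + 10/151 = 312/151
1 + 1/(312/151) = 1 + 151/312 = 463/312
-1 + 1/(463/312) = -1 + 312/463 = -151/463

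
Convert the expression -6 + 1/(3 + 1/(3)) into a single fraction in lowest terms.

a_0 = -6: -6/1
a_1 = 3: -17/3
a_2 = 3: -57/10

-57/10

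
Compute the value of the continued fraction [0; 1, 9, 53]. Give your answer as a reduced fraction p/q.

478/531

a_0 = 0: 0/1
a_1 = 1: 1/1
a_2 = 9: 9/10
a_3 = 53: 478/531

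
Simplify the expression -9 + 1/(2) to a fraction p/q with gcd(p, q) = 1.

Build up convergents one term at a time:
a_0 = -9: -9/1
a_1 = 2: -17/2

-17/2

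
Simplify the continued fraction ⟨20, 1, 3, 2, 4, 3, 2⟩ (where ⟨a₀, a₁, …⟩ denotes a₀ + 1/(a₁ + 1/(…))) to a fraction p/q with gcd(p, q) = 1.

6191/298

Start with 2.
3 + 1/(2/1) = 3 + 1/2 = 7/2
4 + 1/(7/2) = 4 + 2/7 = 30/7
2 + 1/(30/7) = 2 + 7/30 = 67/30
3 + 1/(67/30) = 3 + 30/67 = 231/67
1 + 1/(231/67) = 1 + 67/231 = 298/231
20 + 1/(298/231) = 20 + 231/298 = 6191/298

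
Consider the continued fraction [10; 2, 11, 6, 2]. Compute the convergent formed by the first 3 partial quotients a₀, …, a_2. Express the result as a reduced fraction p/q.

a_0 = 10: 10/1
a_1 = 2: 21/2
a_2 = 11: 241/23

241/23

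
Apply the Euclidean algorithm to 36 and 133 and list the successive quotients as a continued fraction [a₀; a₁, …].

Apply division with remainder until the remainder is 0:
36 = 0·133 + 36, so a_0 = 0
133 = 3·36 + 25, so a_1 = 3
36 = 1·25 + 11, so a_2 = 1
25 = 2·11 + 3, so a_3 = 2
11 = 3·3 + 2, so a_4 = 3
3 = 1·2 + 1, so a_5 = 1
2 = 2·1 + 0, so a_6 = 2

[0; 3, 1, 2, 3, 1, 2]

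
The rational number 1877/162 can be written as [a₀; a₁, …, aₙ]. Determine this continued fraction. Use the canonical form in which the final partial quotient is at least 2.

[11; 1, 1, 2, 2, 1, 1, 5]

Run the Euclidean algorithm, recording each quotient:
1877 ÷ 162 → quotient 11, remainder 95
162 ÷ 95 → quotient 1, remainder 67
95 ÷ 67 → quotient 1, remainder 28
67 ÷ 28 → quotient 2, remainder 11
28 ÷ 11 → quotient 2, remainder 6
11 ÷ 6 → quotient 1, remainder 5
6 ÷ 5 → quotient 1, remainder 1
5 ÷ 1 → quotient 5, remainder 0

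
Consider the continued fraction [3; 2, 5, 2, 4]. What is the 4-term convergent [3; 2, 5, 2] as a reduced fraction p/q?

83/24

Start with 2.
5 + 1/(2/1) = 5 + 1/2 = 11/2
2 + 1/(11/2) = 2 + 2/11 = 24/11
3 + 1/(24/11) = 3 + 11/24 = 83/24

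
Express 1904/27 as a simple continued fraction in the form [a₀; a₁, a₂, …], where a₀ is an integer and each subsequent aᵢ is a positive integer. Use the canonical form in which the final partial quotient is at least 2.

[70; 1, 1, 13]

Repeatedly divide and take the remainder:
1904 ÷ 27 → quotient 70, remainder 14
27 ÷ 14 → quotient 1, remainder 13
14 ÷ 13 → quotient 1, remainder 1
13 ÷ 1 → quotient 13, remainder 0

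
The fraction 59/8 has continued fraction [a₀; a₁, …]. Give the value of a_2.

59 ÷ 8 → quotient 7, remainder 3
8 ÷ 3 → quotient 2, remainder 2
3 ÷ 2 → quotient 1, remainder 1

1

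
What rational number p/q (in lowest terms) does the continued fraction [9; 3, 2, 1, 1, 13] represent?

a_0 = 9: 9/1
a_1 = 3: 28/3
a_2 = 2: 65/7
a_3 = 1: 93/10
a_4 = 1: 158/17
a_5 = 13: 2147/231

2147/231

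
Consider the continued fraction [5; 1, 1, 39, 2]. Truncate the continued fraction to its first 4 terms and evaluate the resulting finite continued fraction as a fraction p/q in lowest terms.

435/79

a_0 = 5: 5/1
a_1 = 1: 6/1
a_2 = 1: 11/2
a_3 = 39: 435/79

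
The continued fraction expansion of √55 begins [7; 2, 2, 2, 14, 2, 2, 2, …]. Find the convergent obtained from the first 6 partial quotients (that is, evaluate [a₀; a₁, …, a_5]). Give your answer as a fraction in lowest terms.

2655/358

a_0 = 7: 7/1
a_1 = 2: 15/2
a_2 = 2: 37/5
a_3 = 2: 89/12
a_4 = 14: 1283/173
a_5 = 2: 2655/358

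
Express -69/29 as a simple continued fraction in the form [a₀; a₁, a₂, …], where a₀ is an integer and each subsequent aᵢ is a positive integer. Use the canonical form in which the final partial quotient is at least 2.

Apply division with remainder until the remainder is 0:
⌊-69/29⌋ = -3, remainder 18
⌊29/18⌋ = 1, remainder 11
⌊18/11⌋ = 1, remainder 7
⌊11/7⌋ = 1, remainder 4
⌊7/4⌋ = 1, remainder 3
⌊4/3⌋ = 1, remainder 1
⌊3/1⌋ = 3, remainder 0

[-3; 1, 1, 1, 1, 1, 3]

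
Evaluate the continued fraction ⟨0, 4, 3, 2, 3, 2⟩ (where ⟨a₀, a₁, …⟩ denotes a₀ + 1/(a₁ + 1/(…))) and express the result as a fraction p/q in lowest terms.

a_0 = 0: 0/1
a_1 = 4: 1/4
a_2 = 3: 3/13
a_3 = 2: 7/30
a_4 = 3: 24/103
a_5 = 2: 55/236

55/236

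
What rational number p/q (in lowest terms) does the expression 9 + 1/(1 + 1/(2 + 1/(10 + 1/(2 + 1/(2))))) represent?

Start with 2.
2 + 1/(2/1) = 2 + 1/2 = 5/2
10 + 1/(5/2) = 10 + 2/5 = 52/5
2 + 1/(52/5) = 2 + 5/52 = 109/52
1 + 1/(109/52) = 1 + 52/109 = 161/109
9 + 1/(161/109) = 9 + 109/161 = 1558/161

1558/161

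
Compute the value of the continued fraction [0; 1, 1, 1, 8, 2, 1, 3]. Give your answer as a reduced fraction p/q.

Start with 3.
1 + 1/(3/1) = 1 + 1/3 = 4/3
2 + 1/(4/3) = 2 + 3/4 = 11/4
8 + 1/(11/4) = 8 + 4/11 = 92/11
1 + 1/(92/11) = 1 + 11/92 = 103/92
1 + 1/(103/92) = 1 + 92/103 = 195/103
1 + 1/(195/103) = 1 + 103/195 = 298/195
0 + 1/(298/195) = 0 + 195/298 = 195/298

195/298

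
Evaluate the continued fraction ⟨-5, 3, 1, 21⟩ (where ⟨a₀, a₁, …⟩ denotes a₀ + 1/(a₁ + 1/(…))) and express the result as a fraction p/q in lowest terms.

Start with 21.
1 + 1/(21/1) = 1 + 1/21 = 22/21
3 + 1/(22/21) = 3 + 21/22 = 87/22
-5 + 1/(87/22) = -5 + 22/87 = -413/87

-413/87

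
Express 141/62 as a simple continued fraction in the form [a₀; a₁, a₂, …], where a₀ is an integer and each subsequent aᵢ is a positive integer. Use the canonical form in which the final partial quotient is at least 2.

[2; 3, 1, 1, 1, 5]

⌊141/62⌋ = 2, remainder 17
⌊62/17⌋ = 3, remainder 11
⌊17/11⌋ = 1, remainder 6
⌊11/6⌋ = 1, remainder 5
⌊6/5⌋ = 1, remainder 1
⌊5/1⌋ = 5, remainder 0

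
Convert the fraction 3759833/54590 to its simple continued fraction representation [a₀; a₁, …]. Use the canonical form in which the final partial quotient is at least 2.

Apply division with remainder until the remainder is 0:
3759833 ÷ 54590 → quotient 68, remainder 47713
54590 ÷ 47713 → quotient 1, remainder 6877
47713 ÷ 6877 → quotient 6, remainder 6451
6877 ÷ 6451 → quotient 1, remainder 426
6451 ÷ 426 → quotient 15, remainder 61
426 ÷ 61 → quotient 6, remainder 60
61 ÷ 60 → quotient 1, remainder 1
60 ÷ 1 → quotient 60, remainder 0

[68; 1, 6, 1, 15, 6, 1, 60]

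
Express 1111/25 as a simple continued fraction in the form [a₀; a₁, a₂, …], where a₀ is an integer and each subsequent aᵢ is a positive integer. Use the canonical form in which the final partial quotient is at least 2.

1111 ÷ 25 → quotient 44, remainder 11
25 ÷ 11 → quotient 2, remainder 3
11 ÷ 3 → quotient 3, remainder 2
3 ÷ 2 → quotient 1, remainder 1
2 ÷ 1 → quotient 2, remainder 0

[44; 2, 3, 1, 2]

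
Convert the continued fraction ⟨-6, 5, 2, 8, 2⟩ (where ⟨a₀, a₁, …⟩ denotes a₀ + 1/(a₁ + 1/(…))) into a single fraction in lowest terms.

-1146/197

Start with 2.
8 + 1/(2/1) = 8 + 1/2 = 17/2
2 + 1/(17/2) = 2 + 2/17 = 36/17
5 + 1/(36/17) = 5 + 17/36 = 197/36
-6 + 1/(197/36) = -6 + 36/197 = -1146/197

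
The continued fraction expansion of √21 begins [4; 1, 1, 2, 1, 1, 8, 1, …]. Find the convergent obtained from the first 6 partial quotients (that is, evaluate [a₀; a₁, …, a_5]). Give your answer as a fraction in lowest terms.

a_0 = 4: 4/1
a_1 = 1: 5/1
a_2 = 1: 9/2
a_3 = 2: 23/5
a_4 = 1: 32/7
a_5 = 1: 55/12

55/12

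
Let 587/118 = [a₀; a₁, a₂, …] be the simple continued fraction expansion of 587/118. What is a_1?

587 ÷ 118 → quotient 4, remainder 115
118 ÷ 115 → quotient 1, remainder 3

1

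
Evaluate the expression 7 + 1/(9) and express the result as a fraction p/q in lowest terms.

64/9

Compute successive convergents:
a_0 = 7: 7/1
a_1 = 9: 64/9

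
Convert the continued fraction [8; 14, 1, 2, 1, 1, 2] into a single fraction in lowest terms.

2138/265

Start with 2.
1 + 1/(2/1) = 1 + 1/2 = 3/2
1 + 1/(3/2) = 1 + 2/3 = 5/3
2 + 1/(5/3) = 2 + 3/5 = 13/5
1 + 1/(13/5) = 1 + 5/13 = 18/13
14 + 1/(18/13) = 14 + 13/18 = 265/18
8 + 1/(265/18) = 8 + 18/265 = 2138/265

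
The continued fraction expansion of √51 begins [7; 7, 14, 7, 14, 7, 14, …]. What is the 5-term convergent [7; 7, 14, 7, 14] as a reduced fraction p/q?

70693/9899

Build up convergents one term at a time:
a_0 = 7: 7/1
a_1 = 7: 50/7
a_2 = 14: 707/99
a_3 = 7: 4999/700
a_4 = 14: 70693/9899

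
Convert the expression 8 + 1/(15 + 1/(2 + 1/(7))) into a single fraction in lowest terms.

1871/232

a_0 = 8: 8/1
a_1 = 15: 121/15
a_2 = 2: 250/31
a_3 = 7: 1871/232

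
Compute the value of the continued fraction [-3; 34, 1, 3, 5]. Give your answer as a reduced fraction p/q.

-2169/730

a_0 = -3: -3/1
a_1 = 34: -101/34
a_2 = 1: -104/35
a_3 = 3: -413/139
a_4 = 5: -2169/730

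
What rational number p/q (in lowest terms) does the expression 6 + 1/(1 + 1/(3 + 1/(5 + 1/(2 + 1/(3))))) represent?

Start with 3.
2 + 1/(3/1) = 2 + 1/3 = 7/3
5 + 1/(7/3) = 5 + 3/7 = 38/7
3 + 1/(38/7) = 3 + 7/38 = 121/38
1 + 1/(121/38) = 1 + 38/121 = 159/121
6 + 1/(159/121) = 6 + 121/159 = 1075/159

1075/159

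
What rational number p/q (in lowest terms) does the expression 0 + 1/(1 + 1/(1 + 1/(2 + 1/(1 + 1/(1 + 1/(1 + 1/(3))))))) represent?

Build up convergents one term at a time:
a_0 = 0: 0/1
a_1 = 1: 1/1
a_2 = 1: 1/2
a_3 = 2: 3/5
a_4 = 1: 4/7
a_5 = 1: 7/12
a_6 = 1: 11/19
a_7 = 3: 40/69

40/69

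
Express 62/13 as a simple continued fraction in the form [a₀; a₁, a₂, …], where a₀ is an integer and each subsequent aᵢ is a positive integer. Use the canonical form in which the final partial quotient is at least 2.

[4; 1, 3, 3]

62 = 4·13 + 10, so a_0 = 4
13 = 1·10 + 3, so a_1 = 1
10 = 3·3 + 1, so a_2 = 3
3 = 3·1 + 0, so a_3 = 3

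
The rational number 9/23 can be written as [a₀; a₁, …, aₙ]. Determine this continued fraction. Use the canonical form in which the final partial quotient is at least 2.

[0; 2, 1, 1, 4]

9 ÷ 23 → quotient 0, remainder 9
23 ÷ 9 → quotient 2, remainder 5
9 ÷ 5 → quotient 1, remainder 4
5 ÷ 4 → quotient 1, remainder 1
4 ÷ 1 → quotient 4, remainder 0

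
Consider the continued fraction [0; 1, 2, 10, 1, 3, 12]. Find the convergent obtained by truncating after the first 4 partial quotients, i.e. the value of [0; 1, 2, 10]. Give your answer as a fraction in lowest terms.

21/31

a_0 = 0: 0/1
a_1 = 1: 1/1
a_2 = 2: 2/3
a_3 = 10: 21/31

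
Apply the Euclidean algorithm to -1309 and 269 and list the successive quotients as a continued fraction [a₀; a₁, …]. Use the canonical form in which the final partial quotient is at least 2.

[-5; 7, 2, 8, 2]

⌊-1309/269⌋ = -5, remainder 36
⌊269/36⌋ = 7, remainder 17
⌊36/17⌋ = 2, remainder 2
⌊17/2⌋ = 8, remainder 1
⌊2/1⌋ = 2, remainder 0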